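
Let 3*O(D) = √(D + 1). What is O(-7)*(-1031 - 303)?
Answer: -1334*I*√6/3 ≈ -1089.2*I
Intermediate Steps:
O(D) = √(1 + D)/3 (O(D) = √(D + 1)/3 = √(1 + D)/3)
O(-7)*(-1031 - 303) = (√(1 - 7)/3)*(-1031 - 303) = (√(-6)/3)*(-1334) = ((I*√6)/3)*(-1334) = (I*√6/3)*(-1334) = -1334*I*√6/3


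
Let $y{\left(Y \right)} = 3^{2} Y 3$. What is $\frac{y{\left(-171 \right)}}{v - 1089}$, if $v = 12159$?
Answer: $- \frac{171}{410} \approx -0.41707$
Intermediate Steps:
$y{\left(Y \right)} = 27 Y$ ($y{\left(Y \right)} = 9 Y 3 = 27 Y$)
$\frac{y{\left(-171 \right)}}{v - 1089} = \frac{27 \left(-171\right)}{12159 - 1089} = - \frac{4617}{12159 - 1089} = - \frac{4617}{11070} = \left(-4617\right) \frac{1}{11070} = - \frac{171}{410}$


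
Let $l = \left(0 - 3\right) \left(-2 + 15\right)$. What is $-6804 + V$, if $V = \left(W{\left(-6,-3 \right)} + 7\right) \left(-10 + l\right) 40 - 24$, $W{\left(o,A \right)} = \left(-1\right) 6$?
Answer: $-8788$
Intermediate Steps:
$W{\left(o,A \right)} = -6$
$l = -39$ ($l = \left(-3\right) 13 = -39$)
$V = -1984$ ($V = \left(-6 + 7\right) \left(-10 - 39\right) 40 - 24 = 1 \left(-49\right) 40 - 24 = \left(-49\right) 40 - 24 = -1960 - 24 = -1984$)
$-6804 + V = -6804 - 1984 = -8788$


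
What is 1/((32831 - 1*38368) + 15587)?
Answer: 1/10050 ≈ 9.9503e-5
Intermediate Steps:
1/((32831 - 1*38368) + 15587) = 1/((32831 - 38368) + 15587) = 1/(-5537 + 15587) = 1/10050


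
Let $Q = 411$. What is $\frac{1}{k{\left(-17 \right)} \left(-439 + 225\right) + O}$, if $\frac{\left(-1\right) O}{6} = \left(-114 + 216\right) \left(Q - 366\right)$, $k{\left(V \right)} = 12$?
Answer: $- \frac{1}{30108} \approx -3.3214 \cdot 10^{-5}$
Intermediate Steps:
$O = -27540$ ($O = - 6 \left(-114 + 216\right) \left(411 - 366\right) = - 6 \cdot 102 \cdot 45 = \left(-6\right) 4590 = -27540$)
$\frac{1}{k{\left(-17 \right)} \left(-439 + 225\right) + O} = \frac{1}{12 \left(-439 + 225\right) - 27540} = \frac{1}{12 \left(-214\right) - 27540} = \frac{1}{-2568 - 27540} = \frac{1}{-30108} = - \frac{1}{30108}$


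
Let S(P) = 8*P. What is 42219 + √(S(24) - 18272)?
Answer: 42219 + 4*I*√1130 ≈ 42219.0 + 134.46*I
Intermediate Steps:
42219 + √(S(24) - 18272) = 42219 + √(8*24 - 18272) = 42219 + √(192 - 18272) = 42219 + √(-18080) = 42219 + 4*I*√1130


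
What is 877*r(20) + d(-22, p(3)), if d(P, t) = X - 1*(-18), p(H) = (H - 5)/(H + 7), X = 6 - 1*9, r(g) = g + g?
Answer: 35095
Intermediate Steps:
r(g) = 2*g
X = -3 (X = 6 - 9 = -3)
p(H) = (-5 + H)/(7 + H)
d(P, t) = 15 (d(P, t) = -3 - 1*(-18) = -3 + 18 = 15)
877*r(20) + d(-22, p(3)) = 877*(2*20) + 15 = 877*40 + 15 = 35080 + 15 = 35095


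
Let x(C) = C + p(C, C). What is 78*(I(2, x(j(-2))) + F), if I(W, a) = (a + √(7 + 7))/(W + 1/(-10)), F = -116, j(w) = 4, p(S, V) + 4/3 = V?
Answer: -166712/19 + 780*√14/19 ≈ -8620.7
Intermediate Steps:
p(S, V) = -4/3 + V
x(C) = -4/3 + 2*C (x(C) = C + (-4/3 + C) = -4/3 + 2*C)
I(W, a) = (a + √14)/(-⅒ + W) (I(W, a) = (a + √14)/(W - ⅒) = (a + √14)/(-⅒ + W))
78*(I(2, x(j(-2))) + F) = 78*(10*((-4/3 + 2*4) + √14)/(-1 + 10*2) - 116) = 78*(10*((-4/3 + 8) + √14)/(-1 + 20) - 116) = 78*(10*(20/3 + √14)/19 - 116) = 78*(10*(1/19)*(20/3 + √14) - 116) = 78*((200/57 + 10*√14/19) - 116) = 78*(-6412/57 + 10*√14/19) = -166712/19 + 780*√14/19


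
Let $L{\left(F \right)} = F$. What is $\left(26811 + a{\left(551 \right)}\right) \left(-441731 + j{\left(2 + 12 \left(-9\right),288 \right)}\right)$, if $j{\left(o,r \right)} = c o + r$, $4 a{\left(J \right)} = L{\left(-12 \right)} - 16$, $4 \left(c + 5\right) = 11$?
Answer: $-11826045418$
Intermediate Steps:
$c = - \frac{9}{4}$ ($c = -5 + \frac{1}{4} \cdot 11 = -5 + \frac{11}{4} = - \frac{9}{4} \approx -2.25$)
$a{\left(J \right)} = -7$ ($a{\left(J \right)} = \frac{-12 - 16}{4} = \frac{1}{4} \left(-28\right) = -7$)
$j{\left(o,r \right)} = r - \frac{9 o}{4}$ ($j{\left(o,r \right)} = - \frac{9 o}{4} + r = r - \frac{9 o}{4}$)
$\left(26811 + a{\left(551 \right)}\right) \left(-441731 + j{\left(2 + 12 \left(-9\right),288 \right)}\right) = \left(26811 - 7\right) \left(-441731 + \left(288 - \frac{9 \left(2 + 12 \left(-9\right)\right)}{4}\right)\right) = 26804 \left(-441731 + \left(288 - \frac{9 \left(2 - 108\right)}{4}\right)\right) = 26804 \left(-441731 + \left(288 - - \frac{477}{2}\right)\right) = 26804 \left(-441731 + \left(288 + \frac{477}{2}\right)\right) = 26804 \left(-441731 + \frac{1053}{2}\right) = 26804 \left(- \frac{882409}{2}\right) = -11826045418$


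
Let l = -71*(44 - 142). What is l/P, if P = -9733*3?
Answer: -6958/29199 ≈ -0.23830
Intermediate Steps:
l = 6958 (l = -71*(-98) = 6958)
P = -29199
l/P = 6958/(-29199) = 6958*(-1/29199) = -6958/29199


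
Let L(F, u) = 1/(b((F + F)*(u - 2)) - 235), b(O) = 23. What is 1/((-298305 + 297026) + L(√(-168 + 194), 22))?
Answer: -212/271149 ≈ -0.00078186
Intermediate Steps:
L(F, u) = -1/212 (L(F, u) = 1/(23 - 235) = 1/(-212) = -1/212)
1/((-298305 + 297026) + L(√(-168 + 194), 22)) = 1/((-298305 + 297026) - 1/212) = 1/(-1279 - 1/212) = 1/(-271149/212) = -212/271149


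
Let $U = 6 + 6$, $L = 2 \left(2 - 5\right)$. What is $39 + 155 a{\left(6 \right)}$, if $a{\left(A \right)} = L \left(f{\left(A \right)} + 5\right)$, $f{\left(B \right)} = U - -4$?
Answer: $-19491$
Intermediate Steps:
$L = -6$ ($L = 2 \left(-3\right) = -6$)
$U = 12$
$f{\left(B \right)} = 16$ ($f{\left(B \right)} = 12 - -4 = 12 + 4 = 16$)
$a{\left(A \right)} = -126$ ($a{\left(A \right)} = - 6 \left(16 + 5\right) = \left(-6\right) 21 = -126$)
$39 + 155 a{\left(6 \right)} = 39 + 155 \left(-126\right) = 39 - 19530 = -19491$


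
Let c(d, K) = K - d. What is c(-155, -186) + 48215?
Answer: 48184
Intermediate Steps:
c(-155, -186) + 48215 = (-186 - 1*(-155)) + 48215 = (-186 + 155) + 48215 = -31 + 48215 = 48184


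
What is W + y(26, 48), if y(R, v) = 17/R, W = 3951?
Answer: 102743/26 ≈ 3951.7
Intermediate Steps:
W + y(26, 48) = 3951 + 17/26 = 102743/26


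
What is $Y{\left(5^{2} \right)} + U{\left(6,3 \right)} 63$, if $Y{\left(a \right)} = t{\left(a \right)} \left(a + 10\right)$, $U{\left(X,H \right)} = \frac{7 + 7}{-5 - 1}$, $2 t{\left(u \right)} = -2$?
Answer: $-182$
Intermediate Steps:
$t{\left(u \right)} = -1$ ($t{\left(u \right)} = \frac{1}{2} \left(-2\right) = -1$)
$U{\left(X,H \right)} = - \frac{7}{3}$ ($U{\left(X,H \right)} = \frac{14}{-6} = 14 \left(- \frac{1}{6}\right) = - \frac{7}{3}$)
$Y{\left(a \right)} = -10 - a$ ($Y{\left(a \right)} = - (a + 10) = - (10 + a) = -10 - a$)
$Y{\left(5^{2} \right)} + U{\left(6,3 \right)} 63 = \left(-10 - 5^{2}\right) - 147 = \left(-10 - 25\right) - 147 = -35 - 147 = -182$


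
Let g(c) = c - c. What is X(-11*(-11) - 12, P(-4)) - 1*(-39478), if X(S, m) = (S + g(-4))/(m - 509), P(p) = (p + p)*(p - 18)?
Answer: 13146065/333 ≈ 39478.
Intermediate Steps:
g(c) = 0
P(p) = 2*p*(-18 + p) (P(p) = (2*p)*(-18 + p) = 2*p*(-18 + p))
X(S, m) = S/(-509 + m) (X(S, m) = (S + 0)/(m - 509) = S/(-509 + m))
X(-11*(-11) - 12, P(-4)) - 1*(-39478) = (-11*(-11) - 12)/(-509 + 2*(-4)*(-18 - 4)) - 1*(-39478) = (121 - 12)/(-509 + 2*(-4)*(-22)) + 39478 = 109/(-509 + 176) + 39478 = 109/(-333) + 39478 = 109*(-1/333) + 39478 = -109/333 + 39478 = 13146065/333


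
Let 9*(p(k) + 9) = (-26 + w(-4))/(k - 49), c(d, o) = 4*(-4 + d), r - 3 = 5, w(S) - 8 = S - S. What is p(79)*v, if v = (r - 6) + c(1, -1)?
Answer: 272/3 ≈ 90.667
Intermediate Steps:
w(S) = 8 (w(S) = 8 + (S - S) = 8 + 0 = 8)
r = 8 (r = 3 + 5 = 8)
c(d, o) = -16 + 4*d
v = -10 (v = (8 - 6) + (-16 + 4*1) = 2 + (-16 + 4) = 2 - 12 = -10)
p(k) = -9 - 2/(-49 + k) (p(k) = -9 + ((-26 + 8)/(k - 49))/9 = -9 + (-18/(-49 + k))/9 = -9 - 2/(-49 + k))
p(79)*v = ((439 - 9*79)/(-49 + 79))*(-10) = ((439 - 711)/30)*(-10) = ((1/30)*(-272))*(-10) = -136/15*(-10) = 272/3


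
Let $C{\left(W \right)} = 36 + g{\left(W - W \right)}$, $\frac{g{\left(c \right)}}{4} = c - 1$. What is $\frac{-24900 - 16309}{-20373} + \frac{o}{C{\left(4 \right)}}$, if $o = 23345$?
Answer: $\frac{476926373}{651936} \approx 731.55$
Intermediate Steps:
$g{\left(c \right)} = -4 + 4 c$ ($g{\left(c \right)} = 4 \left(c - 1\right) = 4 \left(-1 + c\right) = -4 + 4 c$)
$C{\left(W \right)} = 32$ ($C{\left(W \right)} = 36 + \left(-4 + 4 \left(W - W\right)\right) = 36 + \left(-4 + 4 \cdot 0\right) = 36 + \left(-4 + 0\right) = 36 - 4 = 32$)
$\frac{-24900 - 16309}{-20373} + \frac{o}{C{\left(4 \right)}} = \frac{-24900 - 16309}{-20373} + \frac{23345}{32} = \left(-24900 - 16309\right) \left(- \frac{1}{20373}\right) + 23345 \cdot \frac{1}{32} = \left(-41209\right) \left(- \frac{1}{20373}\right) + \frac{23345}{32} = \frac{41209}{20373} + \frac{23345}{32} = \frac{476926373}{651936}$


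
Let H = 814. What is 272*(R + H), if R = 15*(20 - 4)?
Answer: 286688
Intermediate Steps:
R = 240 (R = 15*16 = 240)
272*(R + H) = 272*(240 + 814) = 272*1054 = 286688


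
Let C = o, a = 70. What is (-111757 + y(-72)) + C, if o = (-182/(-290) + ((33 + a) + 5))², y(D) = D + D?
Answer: -2104624524/21025 ≈ -1.0010e+5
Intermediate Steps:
y(D) = 2*D
o = 248094001/21025 (o = (-182/(-290) + ((33 + 70) + 5))² = (-182*(-1/290) + (103 + 5))² = (91/145 + 108)² = (15751/145)² = 248094001/21025 ≈ 11800.)
C = 248094001/21025 ≈ 11800.
(-111757 + y(-72)) + C = (-111757 + 2*(-72)) + 248094001/21025 = (-111757 - 144) + 248094001/21025 = -111901 + 248094001/21025 = -2104624524/21025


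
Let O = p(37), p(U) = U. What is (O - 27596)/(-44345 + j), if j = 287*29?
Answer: 127/166 ≈ 0.76506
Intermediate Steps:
O = 37
j = 8323
(O - 27596)/(-44345 + j) = (37 - 27596)/(-44345 + 8323) = -27559/(-36022) = -27559*(-1/36022) = 127/166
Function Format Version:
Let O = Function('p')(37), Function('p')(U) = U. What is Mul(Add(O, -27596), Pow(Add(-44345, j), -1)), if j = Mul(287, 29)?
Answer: Rational(127, 166) ≈ 0.76506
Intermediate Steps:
O = 37
j = 8323
Mul(Add(O, -27596), Pow(Add(-44345, j), -1)) = Mul(Add(37, -27596), Pow(Add(-44345, 8323), -1)) = Mul(-27559, Pow(-36022, -1)) = Mul(-27559, Rational(-1, 36022)) = Rational(127, 166)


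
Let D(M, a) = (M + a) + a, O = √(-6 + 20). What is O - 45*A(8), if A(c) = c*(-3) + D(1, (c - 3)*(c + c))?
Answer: -6165 + √14 ≈ -6161.3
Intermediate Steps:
O = √14 ≈ 3.7417
D(M, a) = M + 2*a
A(c) = 1 - 3*c + 4*c*(-3 + c) (A(c) = c*(-3) + (1 + 2*((c - 3)*(c + c))) = -3*c + (1 + 2*((-3 + c)*(2*c))) = -3*c + (1 + 2*(2*c*(-3 + c))) = -3*c + (1 + 4*c*(-3 + c)) = 1 - 3*c + 4*c*(-3 + c))
O - 45*A(8) = √14 - 45*(1 - 15*8 + 4*8²) = √14 - 45*(1 - 120 + 4*64) = √14 - 45*(1 - 120 + 256) = √14 - 45*137 = √14 - 6165 = -6165 + √14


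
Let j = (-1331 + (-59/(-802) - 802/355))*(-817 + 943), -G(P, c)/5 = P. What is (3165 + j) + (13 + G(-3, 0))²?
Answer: -23350830052/142355 ≈ -1.6403e+5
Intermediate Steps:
G(P, c) = -5*P
j = -23912989947/142355 (j = (-1331 + (-59*(-1/802) - 802*1/355))*126 = (-1331 + (59/802 - 802/355))*126 = (-1331 - 622259/284710)*126 = -379571269/284710*126 = -23912989947/142355 ≈ -1.6798e+5)
(3165 + j) + (13 + G(-3, 0))² = (3165 - 23912989947/142355) + (13 - 5*(-3))² = -23462436372/142355 + (13 + 15)² = -23462436372/142355 + 28² = -23462436372/142355 + 784 = -23350830052/142355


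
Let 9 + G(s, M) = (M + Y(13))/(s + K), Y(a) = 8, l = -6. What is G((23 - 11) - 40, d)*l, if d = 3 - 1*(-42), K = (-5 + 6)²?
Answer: 592/9 ≈ 65.778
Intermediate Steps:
K = 1 (K = 1² = 1)
d = 45 (d = 3 + 42 = 45)
G(s, M) = -9 + (8 + M)/(1 + s) (G(s, M) = -9 + (M + 8)/(s + 1) = -9 + (8 + M)/(1 + s))
G((23 - 11) - 40, d)*l = ((-1 + 45 - 9*((23 - 11) - 40))/(1 + ((23 - 11) - 40)))*(-6) = ((-1 + 45 - 9*(12 - 40))/(1 + (12 - 40)))*(-6) = ((-1 + 45 - 9*(-28))/(1 - 28))*(-6) = ((-1 + 45 + 252)/(-27))*(-6) = -1/27*296*(-6) = -296/27*(-6) = 592/9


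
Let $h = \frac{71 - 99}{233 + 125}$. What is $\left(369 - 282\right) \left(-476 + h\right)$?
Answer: $- \frac{7413966}{179} \approx -41419.0$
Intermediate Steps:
$h = - \frac{14}{179}$ ($h = - \frac{28}{358} = \left(-28\right) \frac{1}{358} = - \frac{14}{179} \approx -0.078212$)
$\left(369 - 282\right) \left(-476 + h\right) = \left(369 - 282\right) \left(-476 - \frac{14}{179}\right) = 87 \left(- \frac{85218}{179}\right) = - \frac{7413966}{179}$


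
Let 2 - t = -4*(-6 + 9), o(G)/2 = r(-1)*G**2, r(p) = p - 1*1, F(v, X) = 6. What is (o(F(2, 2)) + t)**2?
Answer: 16900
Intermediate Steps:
r(p) = -1 + p (r(p) = p - 1 = -1 + p)
o(G) = -4*G**2 (o(G) = 2*((-1 - 1)*G**2) = 2*(-2*G**2) = -4*G**2)
t = 14 (t = 2 - (-4)*(-6 + 9) = 2 - (-4)*3 = 2 - 1*(-12) = 2 + 12 = 14)
(o(F(2, 2)) + t)**2 = (-4*6**2 + 14)**2 = (-4*36 + 14)**2 = (-144 + 14)**2 = (-130)**2 = 16900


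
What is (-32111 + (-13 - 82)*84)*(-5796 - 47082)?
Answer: 2119931898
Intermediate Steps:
(-32111 + (-13 - 82)*84)*(-5796 - 47082) = (-32111 - 95*84)*(-52878) = (-32111 - 7980)*(-52878) = -40091*(-52878) = 2119931898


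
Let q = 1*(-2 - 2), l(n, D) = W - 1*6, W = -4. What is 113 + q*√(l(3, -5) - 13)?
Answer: 113 - 4*I*√23 ≈ 113.0 - 19.183*I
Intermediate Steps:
l(n, D) = -10 (l(n, D) = -4 - 1*6 = -4 - 6 = -10)
q = -4 (q = 1*(-4) = -4)
113 + q*√(l(3, -5) - 13) = 113 - 4*√(-10 - 13) = 113 - 4*I*√23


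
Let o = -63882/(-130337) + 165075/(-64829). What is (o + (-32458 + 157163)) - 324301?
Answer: -1686527203155405/8449617373 ≈ -1.9960e+5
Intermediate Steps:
o = -17373974097/8449617373 (o = -63882*(-1/130337) + 165075*(-1/64829) = 63882/130337 - 165075/64829 = -17373974097/8449617373 ≈ -2.0562)
(o + (-32458 + 157163)) - 324301 = (-17373974097/8449617373 + (-32458 + 157163)) - 324301 = (-17373974097/8449617373 + 124705) - 324301 = 1053692160525868/8449617373 - 324301 = -1686527203155405/8449617373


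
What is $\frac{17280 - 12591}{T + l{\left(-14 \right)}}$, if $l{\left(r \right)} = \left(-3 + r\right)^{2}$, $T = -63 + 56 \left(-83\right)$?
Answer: $- \frac{1563}{1474} \approx -1.0604$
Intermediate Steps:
$T = -4711$ ($T = -63 - 4648 = -4711$)
$\frac{17280 - 12591}{T + l{\left(-14 \right)}} = \frac{17280 - 12591}{-4711 + \left(-3 - 14\right)^{2}} = \frac{4689}{-4711 + \left(-17\right)^{2}} = \frac{4689}{-4711 + 289} = \frac{4689}{-4422} = 4689 \left(- \frac{1}{4422}\right) = - \frac{1563}{1474}$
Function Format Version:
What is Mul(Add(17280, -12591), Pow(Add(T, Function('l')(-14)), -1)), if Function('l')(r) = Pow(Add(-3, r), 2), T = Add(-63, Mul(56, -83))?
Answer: Rational(-1563, 1474) ≈ -1.0604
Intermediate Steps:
T = -4711 (T = Add(-63, -4648) = -4711)
Mul(Add(17280, -12591), Pow(Add(T, Function('l')(-14)), -1)) = Mul(Add(17280, -12591), Pow(Add(-4711, Pow(Add(-3, -14), 2)), -1)) = Mul(4689, Pow(Add(-4711, Pow(-17, 2)), -1)) = Mul(4689, Pow(Add(-4711, 289), -1)) = Mul(4689, Pow(-4422, -1)) = Mul(4689, Rational(-1, 4422)) = Rational(-1563, 1474)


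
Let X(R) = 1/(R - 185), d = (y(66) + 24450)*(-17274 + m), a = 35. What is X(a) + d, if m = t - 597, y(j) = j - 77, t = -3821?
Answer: -79519618201/150 ≈ -5.3013e+8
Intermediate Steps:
y(j) = -77 + j
m = -4418 (m = -3821 - 597 = -4418)
d = -530130788 (d = ((-77 + 66) + 24450)*(-17274 - 4418) = (-11 + 24450)*(-21692) = 24439*(-21692) = -530130788)
X(R) = 1/(-185 + R)
X(a) + d = 1/(-185 + 35) - 530130788 = 1/(-150) - 530130788 = -1/150 - 530130788 = -79519618201/150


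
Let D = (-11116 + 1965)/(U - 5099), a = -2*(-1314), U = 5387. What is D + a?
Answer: 747713/288 ≈ 2596.2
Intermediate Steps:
a = 2628
D = -9151/288 (D = (-11116 + 1965)/(5387 - 5099) = -9151/288 ≈ -31.774)
D + a = -9151/288 + 2628 = 747713/288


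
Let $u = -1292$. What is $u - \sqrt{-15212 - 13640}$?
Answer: $-1292 - 2 i \sqrt{7213} \approx -1292.0 - 169.86 i$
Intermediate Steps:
$u - \sqrt{-15212 - 13640} = -1292 - \sqrt{-15212 - 13640} = -1292 - \sqrt{-28852} = -1292 - 2 i \sqrt{7213}$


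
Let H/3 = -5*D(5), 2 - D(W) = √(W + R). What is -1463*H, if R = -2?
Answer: 43890 - 21945*√3 ≈ 5880.1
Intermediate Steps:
D(W) = 2 - √(-2 + W) (D(W) = 2 - √(W - 2) = 2 - √(-2 + W))
H = -30 + 15*√3 (H = 3*(-5*(2 - √(-2 + 5))) = 3*(-5*(2 - √3)) = 3*(-10 + 5*√3) = -30 + 15*√3 ≈ -4.0192)
-1463*H = -1463*(-30 + 15*√3) = 43890 - 21945*√3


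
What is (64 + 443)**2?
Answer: 257049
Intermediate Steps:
(64 + 443)**2 = 507**2 = 257049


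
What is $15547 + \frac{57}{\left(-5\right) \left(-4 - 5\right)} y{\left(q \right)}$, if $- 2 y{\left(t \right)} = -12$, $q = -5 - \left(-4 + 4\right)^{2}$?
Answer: $\frac{77773}{5} \approx 15555.0$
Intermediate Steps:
$q = -5$ ($q = -5 - 0^{2} = -5 - 0 = -5 + 0 = -5$)
$y{\left(t \right)} = 6$ ($y{\left(t \right)} = \left(- \frac{1}{2}\right) \left(-12\right) = 6$)
$15547 + \frac{57}{\left(-5\right) \left(-4 - 5\right)} y{\left(q \right)} = 15547 + \frac{57}{\left(-5\right) \left(-4 - 5\right)} 6 = 15547 + \frac{57}{\left(-5\right) \left(-9\right)} 6 = 15547 + \frac{57}{45} \cdot 6 = 15547 + 57 \cdot \frac{1}{45} \cdot 6 = 15547 + \frac{19}{15} \cdot 6 = 15547 + \frac{38}{5} = \frac{77773}{5}$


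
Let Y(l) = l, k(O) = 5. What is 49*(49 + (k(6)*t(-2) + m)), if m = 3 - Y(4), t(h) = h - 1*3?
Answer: 1127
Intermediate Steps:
t(h) = -3 + h (t(h) = h - 3 = -3 + h)
m = -1 (m = 3 - 1*4 = 3 - 4 = -1)
49*(49 + (k(6)*t(-2) + m)) = 49*(49 + (5*(-3 - 2) - 1)) = 49*(49 + (5*(-5) - 1)) = 49*(49 + (-25 - 1)) = 49*(49 - 26) = 49*23 = 1127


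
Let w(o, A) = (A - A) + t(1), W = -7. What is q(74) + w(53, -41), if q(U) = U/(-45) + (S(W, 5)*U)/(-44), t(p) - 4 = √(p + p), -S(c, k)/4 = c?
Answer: -22144/495 + √2 ≈ -43.321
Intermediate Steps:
S(c, k) = -4*c
t(p) = 4 + √2*√p (t(p) = 4 + √(p + p) = 4 + √(2*p) = 4 + √2*√p)
q(U) = -326*U/495 (q(U) = U/(-45) + ((-4*(-7))*U)/(-44) = U*(-1/45) + (28*U)*(-1/44) = -U/45 - 7*U/11 = -326*U/495)
w(o, A) = 4 + √2 (w(o, A) = (A - A) + (4 + √2*√1) = 0 + (4 + √2*1) = 0 + (4 + √2) = 4 + √2)
q(74) + w(53, -41) = -326/495*74 + (4 + √2) = -24124/495 + (4 + √2) = -22144/495 + √2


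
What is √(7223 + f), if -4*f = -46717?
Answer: 3*√8401/2 ≈ 137.49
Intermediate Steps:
f = 46717/4 (f = -¼*(-46717) = 46717/4 ≈ 11679.)
√(7223 + f) = √(7223 + 46717/4) = √(75609/4) = 3*√8401/2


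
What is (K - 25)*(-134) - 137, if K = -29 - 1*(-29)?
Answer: 3213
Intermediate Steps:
K = 0 (K = -29 + 29 = 0)
(K - 25)*(-134) - 137 = (0 - 25)*(-134) - 137 = -25*(-134) - 137 = 3350 - 137 = 3213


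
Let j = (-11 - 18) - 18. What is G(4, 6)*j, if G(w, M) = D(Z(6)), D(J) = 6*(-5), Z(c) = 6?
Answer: 1410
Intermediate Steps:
j = -47 (j = -29 - 18 = -47)
D(J) = -30
G(w, M) = -30
G(4, 6)*j = -30*(-47) = 1410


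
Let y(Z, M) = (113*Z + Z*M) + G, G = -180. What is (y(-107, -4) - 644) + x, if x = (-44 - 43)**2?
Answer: -4918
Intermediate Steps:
y(Z, M) = -180 + 113*Z + M*Z (y(Z, M) = (113*Z + Z*M) - 180 = (113*Z + M*Z) - 180 = -180 + 113*Z + M*Z)
x = 7569 (x = (-87)**2 = 7569)
(y(-107, -4) - 644) + x = ((-180 + 113*(-107) - 4*(-107)) - 644) + 7569 = ((-180 - 12091 + 428) - 644) + 7569 = (-11843 - 644) + 7569 = -12487 + 7569 = -4918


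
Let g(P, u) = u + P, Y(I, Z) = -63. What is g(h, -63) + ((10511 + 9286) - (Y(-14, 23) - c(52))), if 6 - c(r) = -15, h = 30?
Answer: 19848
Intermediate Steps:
c(r) = 21 (c(r) = 6 - 1*(-15) = 6 + 15 = 21)
g(P, u) = P + u
g(h, -63) + ((10511 + 9286) - (Y(-14, 23) - c(52))) = (30 - 63) + ((10511 + 9286) - (-63 - 1*21)) = -33 + (19797 - (-63 - 21)) = -33 + (19797 - 1*(-84)) = -33 + (19797 + 84) = -33 + 19881 = 19848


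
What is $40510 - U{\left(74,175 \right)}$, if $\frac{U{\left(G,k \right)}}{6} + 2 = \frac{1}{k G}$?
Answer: $\frac{262379947}{6475} \approx 40522.0$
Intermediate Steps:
$U{\left(G,k \right)} = -12 + \frac{6}{G k}$ ($U{\left(G,k \right)} = -12 + \frac{6}{k G} = -12 + \frac{6}{G k}$)
$40510 - U{\left(74,175 \right)} = 40510 - \left(-12 + \frac{6}{74 \cdot 175}\right) = 40510 - \left(-12 + 6 \cdot \frac{1}{74} \cdot \frac{1}{175}\right) = 40510 - \left(-12 + \frac{3}{6475}\right) = 40510 - - \frac{77697}{6475} = 40510 + \frac{77697}{6475} = \frac{262379947}{6475}$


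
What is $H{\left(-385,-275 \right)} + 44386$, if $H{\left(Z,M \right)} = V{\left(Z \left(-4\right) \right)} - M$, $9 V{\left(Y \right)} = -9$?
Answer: $44660$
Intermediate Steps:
$V{\left(Y \right)} = -1$ ($V{\left(Y \right)} = \frac{1}{9} \left(-9\right) = -1$)
$H{\left(Z,M \right)} = -1 - M$
$H{\left(-385,-275 \right)} + 44386 = \left(-1 - -275\right) + 44386 = \left(-1 + 275\right) + 44386 = 274 + 44386 = 44660$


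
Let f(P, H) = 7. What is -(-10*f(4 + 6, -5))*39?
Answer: 2730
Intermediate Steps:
-(-10*f(4 + 6, -5))*39 = -(-10*7)*39 = -(-70)*39 = -1*(-2730) = 2730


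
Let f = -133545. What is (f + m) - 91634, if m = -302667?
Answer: -527846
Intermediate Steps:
(f + m) - 91634 = (-133545 - 302667) - 91634 = -436212 - 91634 = -527846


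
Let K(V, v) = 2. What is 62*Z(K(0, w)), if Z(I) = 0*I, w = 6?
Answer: 0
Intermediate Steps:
Z(I) = 0
62*Z(K(0, w)) = 62*0 = 0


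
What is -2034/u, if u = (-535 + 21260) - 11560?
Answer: -678/3055 ≈ -0.22193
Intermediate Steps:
u = 9165 (u = 20725 - 11560 = 9165)
-2034/u = -2034/9165 = -2034*1/9165 = -678/3055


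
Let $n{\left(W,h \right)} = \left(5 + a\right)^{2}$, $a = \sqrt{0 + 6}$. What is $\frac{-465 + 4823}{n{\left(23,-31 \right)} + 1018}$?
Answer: $\frac{4571542}{1099801} - \frac{43580 \sqrt{6}}{1099801} \approx 4.0596$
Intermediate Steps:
$a = \sqrt{6} \approx 2.4495$
$n{\left(W,h \right)} = \left(5 + \sqrt{6}\right)^{2}$
$\frac{-465 + 4823}{n{\left(23,-31 \right)} + 1018} = \frac{-465 + 4823}{\left(5 + \sqrt{6}\right)^{2} + 1018} = \frac{4358}{1018 + \left(5 + \sqrt{6}\right)^{2}}$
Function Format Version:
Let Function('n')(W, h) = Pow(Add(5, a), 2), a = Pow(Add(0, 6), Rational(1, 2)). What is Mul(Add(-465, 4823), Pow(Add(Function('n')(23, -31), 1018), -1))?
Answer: Add(Rational(4571542, 1099801), Mul(Rational(-43580, 1099801), Pow(6, Rational(1, 2)))) ≈ 4.0596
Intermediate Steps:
a = Pow(6, Rational(1, 2)) ≈ 2.4495
Function('n')(W, h) = Pow(Add(5, Pow(6, Rational(1, 2))), 2)
Mul(Add(-465, 4823), Pow(Add(Function('n')(23, -31), 1018), -1)) = Mul(Add(-465, 4823), Pow(Add(Pow(Add(5, Pow(6, Rational(1, 2))), 2), 1018), -1)) = Mul(4358, Pow(Add(1018, Pow(Add(5, Pow(6, Rational(1, 2))), 2)), -1))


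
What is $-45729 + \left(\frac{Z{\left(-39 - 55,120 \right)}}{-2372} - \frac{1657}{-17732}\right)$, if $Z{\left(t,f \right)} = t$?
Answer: $- \frac{480842511101}{10515076} \approx -45729.0$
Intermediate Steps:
$-45729 + \left(\frac{Z{\left(-39 - 55,120 \right)}}{-2372} - \frac{1657}{-17732}\right) = -45729 + \left(\frac{-39 - 55}{-2372} - \frac{1657}{-17732}\right) = -45729 - - \frac{1399303}{10515076} = -45729 + \left(\frac{47}{1186} + \frac{1657}{17732}\right) = -45729 + \frac{1399303}{10515076} = - \frac{480842511101}{10515076}$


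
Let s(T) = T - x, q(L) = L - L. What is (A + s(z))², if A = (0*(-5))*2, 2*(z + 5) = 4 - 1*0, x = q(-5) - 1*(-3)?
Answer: 36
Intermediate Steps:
q(L) = 0
x = 3 (x = 0 - 1*(-3) = 0 + 3 = 3)
z = -3 (z = -5 + (4 - 1*0)/2 = -5 + (4 + 0)/2 = -5 + (½)*4 = -5 + 2 = -3)
s(T) = -3 + T (s(T) = T - 1*3 = T - 3 = -3 + T)
A = 0 (A = 0*2 = 0)
(A + s(z))² = (0 + (-3 - 3))² = (0 - 6)² = (-6)² = 36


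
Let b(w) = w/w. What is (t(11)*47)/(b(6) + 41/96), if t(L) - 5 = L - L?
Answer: 22560/137 ≈ 164.67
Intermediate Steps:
b(w) = 1
t(L) = 5 (t(L) = 5 + (L - L) = 5 + 0 = 5)
(t(11)*47)/(b(6) + 41/96) = (5*47)/(1 + 41/96) = 235/(1 + 41*(1/96)) = 235/(1 + 41/96) = 235/(137/96) = 235*(96/137) = 22560/137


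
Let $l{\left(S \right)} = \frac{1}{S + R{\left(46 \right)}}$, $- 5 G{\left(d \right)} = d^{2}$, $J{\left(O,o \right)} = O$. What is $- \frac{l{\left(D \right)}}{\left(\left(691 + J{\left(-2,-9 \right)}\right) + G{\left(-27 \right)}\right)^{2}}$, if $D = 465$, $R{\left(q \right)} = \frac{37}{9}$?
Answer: $- \frac{225}{31144241632} \approx -7.2245 \cdot 10^{-9}$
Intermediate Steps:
$R{\left(q \right)} = \frac{37}{9}$ ($R{\left(q \right)} = 37 \cdot \frac{1}{9} = \frac{37}{9}$)
$G{\left(d \right)} = - \frac{d^{2}}{5}$
$l{\left(S \right)} = \frac{1}{\frac{37}{9} + S}$ ($l{\left(S \right)} = \frac{1}{S + \frac{37}{9}} = \frac{1}{\frac{37}{9} + S}$)
$- \frac{l{\left(D \right)}}{\left(\left(691 + J{\left(-2,-9 \right)}\right) + G{\left(-27 \right)}\right)^{2}} = - \frac{9 \frac{1}{37 + 9 \cdot 465}}{\left(\left(691 - 2\right) - \frac{\left(-27\right)^{2}}{5}\right)^{2}} = - \frac{9 \frac{1}{37 + 4185}}{\left(689 - \frac{729}{5}\right)^{2}} = - \frac{9 \cdot \frac{1}{4222}}{\left(689 - \frac{729}{5}\right)^{2}} = - \frac{9 \cdot \frac{1}{4222}}{\left(\frac{2716}{5}\right)^{2}} = - \frac{9}{4222 \cdot \frac{7376656}{25}} = - \frac{9 \cdot 25}{4222 \cdot 7376656} = \left(-1\right) \frac{225}{31144241632} = - \frac{225}{31144241632}$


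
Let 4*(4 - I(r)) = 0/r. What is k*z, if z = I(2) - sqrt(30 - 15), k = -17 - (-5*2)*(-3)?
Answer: -188 + 47*sqrt(15) ≈ -5.9698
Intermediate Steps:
I(r) = 4 (I(r) = 4 - 0/r = 4 - 1/4*0 = 4 + 0 = 4)
k = -47 (k = -17 - (-10)*(-3) = -17 - 1*30 = -17 - 30 = -47)
z = 4 - sqrt(15) (z = 4 - sqrt(30 - 15) = 4 - sqrt(15) ≈ 0.12702)
k*z = -47*(4 - sqrt(15)) = -188 + 47*sqrt(15)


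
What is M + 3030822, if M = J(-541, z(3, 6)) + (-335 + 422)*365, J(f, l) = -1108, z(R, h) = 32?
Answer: 3061469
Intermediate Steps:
M = 30647 (M = -1108 + (-335 + 422)*365 = -1108 + 87*365 = -1108 + 31755 = 30647)
M + 3030822 = 30647 + 3030822 = 3061469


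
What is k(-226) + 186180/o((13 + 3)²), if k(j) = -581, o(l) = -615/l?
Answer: -3201293/41 ≈ -78080.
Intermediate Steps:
k(-226) + 186180/o((13 + 3)²) = -581 + 186180/((-615/(13 + 3)²)) = -581 + 186180/((-615/(16²))) = -581 + 186180/((-615/256)) = -581 + 186180/((-615*1/256)) = -581 + 186180/(-615/256) = -581 + 186180*(-256/615) = -581 - 3177472/41 = -3201293/41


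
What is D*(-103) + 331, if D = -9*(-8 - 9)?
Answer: -15428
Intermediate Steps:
D = 153 (D = -9*(-17) = 153)
D*(-103) + 331 = 153*(-103) + 331 = -15759 + 331 = -15428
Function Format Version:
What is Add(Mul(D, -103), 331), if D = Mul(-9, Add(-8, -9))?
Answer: -15428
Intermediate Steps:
D = 153 (D = Mul(-9, -17) = 153)
Add(Mul(D, -103), 331) = Add(Mul(153, -103), 331) = Add(-15759, 331) = -15428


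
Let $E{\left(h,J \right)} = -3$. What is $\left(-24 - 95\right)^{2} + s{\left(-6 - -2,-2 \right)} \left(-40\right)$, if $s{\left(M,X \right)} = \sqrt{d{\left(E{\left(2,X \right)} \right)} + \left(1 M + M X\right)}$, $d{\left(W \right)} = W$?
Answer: $14121$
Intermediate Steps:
$s{\left(M,X \right)} = \sqrt{-3 + M + M X}$ ($s{\left(M,X \right)} = \sqrt{-3 + \left(1 M + M X\right)} = \sqrt{-3 + \left(M + M X\right)} = \sqrt{-3 + M + M X}$)
$\left(-24 - 95\right)^{2} + s{\left(-6 - -2,-2 \right)} \left(-40\right) = \left(-24 - 95\right)^{2} + \sqrt{-3 - 4 + \left(-6 - -2\right) \left(-2\right)} \left(-40\right) = \left(-119\right)^{2} + \sqrt{-3 + \left(-6 + 2\right) + \left(-6 + 2\right) \left(-2\right)} \left(-40\right) = 14161 + \sqrt{-3 - 4 - -8} \left(-40\right) = 14161 + \sqrt{-3 - 4 + 8} \left(-40\right) = 14161 + \sqrt{1} \left(-40\right) = 14161 + 1 \left(-40\right) = 14161 - 40 = 14121$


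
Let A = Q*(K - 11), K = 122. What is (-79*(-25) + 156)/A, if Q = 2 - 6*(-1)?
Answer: 2131/888 ≈ 2.3998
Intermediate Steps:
Q = 8 (Q = 2 + 6 = 8)
A = 888 (A = 8*(122 - 11) = 8*111 = 888)
(-79*(-25) + 156)/A = (-79*(-25) + 156)/888 = (1975 + 156)*(1/888) = 2131*(1/888) = 2131/888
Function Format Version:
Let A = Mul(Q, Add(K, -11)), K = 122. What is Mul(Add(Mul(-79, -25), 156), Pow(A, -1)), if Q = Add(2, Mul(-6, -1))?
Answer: Rational(2131, 888) ≈ 2.3998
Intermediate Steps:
Q = 8 (Q = Add(2, 6) = 8)
A = 888 (A = Mul(8, Add(122, -11)) = Mul(8, 111) = 888)
Mul(Add(Mul(-79, -25), 156), Pow(A, -1)) = Mul(Add(Mul(-79, -25), 156), Pow(888, -1)) = Mul(Add(1975, 156), Rational(1, 888)) = Mul(2131, Rational(1, 888)) = Rational(2131, 888)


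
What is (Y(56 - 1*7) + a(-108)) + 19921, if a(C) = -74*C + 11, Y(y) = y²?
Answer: 30325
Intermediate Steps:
a(C) = 11 - 74*C
(Y(56 - 1*7) + a(-108)) + 19921 = ((56 - 1*7)² + (11 - 74*(-108))) + 19921 = ((56 - 7)² + (11 + 7992)) + 19921 = (49² + 8003) + 19921 = (2401 + 8003) + 19921 = 10404 + 19921 = 30325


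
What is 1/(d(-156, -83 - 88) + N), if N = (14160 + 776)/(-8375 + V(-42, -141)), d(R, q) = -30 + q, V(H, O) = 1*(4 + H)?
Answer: -8413/1705949 ≈ -0.0049316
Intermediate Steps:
V(H, O) = 4 + H
N = -14936/8413 (N = (14160 + 776)/(-8375 + (4 - 42)) = 14936/(-8375 - 38) = 14936/(-8413) = 14936*(-1/8413) = -14936/8413 ≈ -1.7753)
1/(d(-156, -83 - 88) + N) = 1/((-30 + (-83 - 88)) - 14936/8413) = 1/((-30 - 171) - 14936/8413) = 1/(-201 - 14936/8413) = 1/(-1705949/8413) = -8413/1705949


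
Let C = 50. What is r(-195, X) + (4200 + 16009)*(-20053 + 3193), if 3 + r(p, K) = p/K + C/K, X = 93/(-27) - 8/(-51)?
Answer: -171384020544/503 ≈ -3.4072e+8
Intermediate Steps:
X = -503/153 (X = 93*(-1/27) - 8*(-1/51) = -31/9 + 8/51 = -503/153 ≈ -3.2876)
r(p, K) = -3 + 50/K + p/K (r(p, K) = -3 + (p/K + 50/K) = -3 + (50/K + p/K) = -3 + 50/K + p/K)
r(-195, X) + (4200 + 16009)*(-20053 + 3193) = (50 - 195 - 3*(-503/153))/(-503/153) + (4200 + 16009)*(-20053 + 3193) = -153*(50 - 195 + 503/51)/503 + 20209*(-16860) = -153/503*(-6892/51) - 340723740 = 20676/503 - 340723740 = -171384020544/503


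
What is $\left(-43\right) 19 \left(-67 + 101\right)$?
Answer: $-27778$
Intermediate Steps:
$\left(-43\right) 19 \left(-67 + 101\right) = \left(-817\right) 34 = -27778$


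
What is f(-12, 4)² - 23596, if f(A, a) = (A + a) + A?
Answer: -23196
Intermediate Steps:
f(A, a) = a + 2*A
f(-12, 4)² - 23596 = (4 + 2*(-12))² - 23596 = (4 - 24)² - 23596 = (-20)² - 23596 = 400 - 23596 = -23196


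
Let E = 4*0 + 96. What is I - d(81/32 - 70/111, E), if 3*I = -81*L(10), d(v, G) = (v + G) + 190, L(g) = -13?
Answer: 224129/3552 ≈ 63.099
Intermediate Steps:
E = 96 (E = 0 + 96 = 96)
d(v, G) = 190 + G + v (d(v, G) = (G + v) + 190 = 190 + G + v)
I = 351 (I = (-81*(-13))/3 = (⅓)*1053 = 351)
I - d(81/32 - 70/111, E) = 351 - (190 + 96 + (81/32 - 70/111)) = 351 - (190 + 96 + 6751/3552) = 351 - 1*1022623/3552 = 351 - 1022623/3552 = 224129/3552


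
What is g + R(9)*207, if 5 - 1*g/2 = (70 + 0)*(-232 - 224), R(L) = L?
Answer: 65713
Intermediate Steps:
g = 63850 (g = 10 - 2*(70 + 0)*(-232 - 224) = 10 - 140*(-456) = 10 - 2*(-31920) = 10 + 63840 = 63850)
g + R(9)*207 = 63850 + 9*207 = 63850 + 1863 = 65713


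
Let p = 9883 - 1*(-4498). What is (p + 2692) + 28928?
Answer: 46001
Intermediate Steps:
p = 14381 (p = 9883 + 4498 = 14381)
(p + 2692) + 28928 = (14381 + 2692) + 28928 = 17073 + 28928 = 46001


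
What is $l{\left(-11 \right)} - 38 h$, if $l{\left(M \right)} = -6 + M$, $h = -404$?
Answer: $15335$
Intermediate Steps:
$l{\left(-11 \right)} - 38 h = \left(-6 - 11\right) - -15352 = -17 + 15352 = 15335$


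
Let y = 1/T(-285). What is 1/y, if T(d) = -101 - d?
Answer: 184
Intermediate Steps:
y = 1/184 (y = 1/(-101 - 1*(-285)) = 1/(-101 + 285) = 1/184 ≈ 0.0054348)
1/y = 1/(1/184) = 184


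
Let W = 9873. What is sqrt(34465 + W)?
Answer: sqrt(44338) ≈ 210.57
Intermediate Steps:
sqrt(34465 + W) = sqrt(34465 + 9873) = sqrt(44338)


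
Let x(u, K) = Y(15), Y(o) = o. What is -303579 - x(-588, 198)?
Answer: -303594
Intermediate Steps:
x(u, K) = 15
-303579 - x(-588, 198) = -303579 - 1*15 = -303579 - 15 = -303594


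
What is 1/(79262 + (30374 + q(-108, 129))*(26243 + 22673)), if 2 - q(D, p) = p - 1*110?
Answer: 1/1485022274 ≈ 6.7339e-10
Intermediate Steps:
q(D, p) = 112 - p (q(D, p) = 2 - (p - 1*110) = 2 - (p - 110) = 2 - (-110 + p) = 2 + (110 - p) = 112 - p)
1/(79262 + (30374 + q(-108, 129))*(26243 + 22673)) = 1/(79262 + (30374 + (112 - 1*129))*(26243 + 22673)) = 1/(79262 + (30374 + (112 - 129))*48916) = 1/(79262 + (30374 - 17)*48916) = 1/(79262 + 30357*48916) = 1/(79262 + 1484943012) = 1/1485022274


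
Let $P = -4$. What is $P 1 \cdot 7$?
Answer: $-28$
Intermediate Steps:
$P 1 \cdot 7 = \left(-4\right) 1 \cdot 7 = \left(-4\right) 7 = -28$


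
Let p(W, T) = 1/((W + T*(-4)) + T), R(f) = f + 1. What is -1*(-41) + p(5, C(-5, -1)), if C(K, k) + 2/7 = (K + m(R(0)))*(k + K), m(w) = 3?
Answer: 8644/211 ≈ 40.967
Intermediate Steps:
R(f) = 1 + f
C(K, k) = -2/7 + (3 + K)*(K + k) (C(K, k) = -2/7 + (K + 3)*(k + K) = -2/7 + (3 + K)*(K + k))
p(W, T) = 1/(W - 3*T) (p(W, T) = 1/((W - 4*T) + T) = 1/(W - 3*T))
-1*(-41) + p(5, C(-5, -1)) = -1*(-41) - 1/(-1*5 + 3*(-2/7 + (-5)² + 3*(-5) + 3*(-1) - 5*(-1))) = 41 - 1/(-5 + 3*(-2/7 + 25 - 15 - 3 + 5)) = 41 - 1/(-5 + 3*(82/7)) = 41 - 1/(-5 + 246/7) = 41 - 1/211/7 = 41 - 1*7/211 = 41 - 7/211 = 8644/211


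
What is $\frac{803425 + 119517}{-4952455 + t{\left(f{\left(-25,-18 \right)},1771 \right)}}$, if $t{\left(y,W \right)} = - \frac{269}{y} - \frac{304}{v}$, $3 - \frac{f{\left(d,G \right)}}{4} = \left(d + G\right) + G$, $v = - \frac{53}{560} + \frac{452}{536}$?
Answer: $- \frac{6636676566528}{35614961687141} \approx -0.18635$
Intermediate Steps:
$v = \frac{28089}{37520}$ ($v = \left(-53\right) \frac{1}{560} + 452 \cdot \frac{1}{536} = - \frac{53}{560} + \frac{113}{134} = \frac{28089}{37520} \approx 0.74864$)
$f{\left(d,G \right)} = 12 - 8 G - 4 d$ ($f{\left(d,G \right)} = 12 - 4 \left(\left(d + G\right) + G\right) = 12 - 4 \left(\left(G + d\right) + G\right) = 12 - 4 \left(d + 2 G\right) = 12 - \left(4 d + 8 G\right) = 12 - 8 G - 4 d$)
$t{\left(y,W \right)} = - \frac{11406080}{28089} - \frac{269}{y}$ ($t{\left(y,W \right)} = - \frac{269}{y} - \frac{304}{\frac{28089}{37520}} = - \frac{269}{y} - \frac{11406080}{28089} = - \frac{11406080}{28089} - \frac{269}{y}$)
$\frac{803425 + 119517}{-4952455 + t{\left(f{\left(-25,-18 \right)},1771 \right)}} = \frac{803425 + 119517}{-4952455 - \left(\frac{11406080}{28089} + \frac{269}{12 - -144 - -100}\right)} = \frac{922942}{-4952455 - \left(\frac{11406080}{28089} + \frac{269}{12 + 144 + 100}\right)} = \frac{922942}{-4952455 - \left(\frac{11406080}{28089} + \frac{269}{256}\right)} = \frac{922942}{-4952455 - \frac{2927512421}{7190784}} = \frac{922942}{- \frac{35614961687141}{7190784}} = 922942 \left(- \frac{7190784}{35614961687141}\right) = - \frac{6636676566528}{35614961687141}$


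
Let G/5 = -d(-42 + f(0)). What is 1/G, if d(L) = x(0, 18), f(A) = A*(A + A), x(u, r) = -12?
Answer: 1/60 ≈ 0.016667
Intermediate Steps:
f(A) = 2*A² (f(A) = A*(2*A) = 2*A²)
d(L) = -12
G = 60 (G = 5*(-1*(-12)) = 5*12 = 60)
1/G = 1/60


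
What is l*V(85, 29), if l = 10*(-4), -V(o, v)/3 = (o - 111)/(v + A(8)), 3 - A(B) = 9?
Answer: -3120/23 ≈ -135.65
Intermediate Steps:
A(B) = -6 (A(B) = 3 - 1*9 = 3 - 9 = -6)
V(o, v) = -3*(-111 + o)/(-6 + v) (V(o, v) = -3*(o - 111)/(v - 6) = -3*(-111 + o)/(-6 + v))
l = -40
l*V(85, 29) = -120*(111 - 1*85)/(-6 + 29) = -120*(111 - 85)/23 = -120*26/23 = -40*78/23 = -3120/23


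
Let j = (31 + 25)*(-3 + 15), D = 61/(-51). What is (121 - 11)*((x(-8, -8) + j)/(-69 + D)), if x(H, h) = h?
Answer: -186252/179 ≈ -1040.5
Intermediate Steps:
D = -61/51 (D = 61*(-1/51) = -61/51 ≈ -1.1961)
j = 672 (j = 56*12 = 672)
(121 - 11)*((x(-8, -8) + j)/(-69 + D)) = (121 - 11)*((-8 + 672)/(-69 - 61/51)) = 110*(664/(-3580/51)) = 110*(664*(-51/3580)) = 110*(-8466/895) = -186252/179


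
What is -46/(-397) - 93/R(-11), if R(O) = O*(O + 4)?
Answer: -33379/30569 ≈ -1.0919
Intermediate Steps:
R(O) = O*(4 + O)
-46/(-397) - 93/R(-11) = -46/(-397) - 93*(-1/(11*(4 - 11))) = -46*(-1/397) - 93/((-11*(-7))) = 46/397 - 93/77 = -33379/30569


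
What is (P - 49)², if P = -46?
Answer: 9025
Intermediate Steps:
(P - 49)² = (-46 - 49)² = (-95)² = 9025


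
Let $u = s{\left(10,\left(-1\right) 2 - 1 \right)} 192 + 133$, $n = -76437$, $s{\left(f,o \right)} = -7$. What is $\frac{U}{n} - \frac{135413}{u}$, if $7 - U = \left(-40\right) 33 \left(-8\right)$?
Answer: $\frac{10363343164}{92565207} \approx 111.96$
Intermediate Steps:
$U = -10553$ ($U = 7 - \left(-40\right) 33 \left(-8\right) = 7 - \left(-1320\right) \left(-8\right) = 7 - 10560 = -10553$)
$u = -1211$ ($u = \left(-7\right) 192 + 133 = -1344 + 133 = -1211$)
$\frac{U}{n} - \frac{135413}{u} = - \frac{10553}{-76437} - \frac{135413}{-1211} = \left(-10553\right) \left(- \frac{1}{76437}\right) - - \frac{135413}{1211} = \frac{10553}{76437} + \frac{135413}{1211} = \frac{10363343164}{92565207}$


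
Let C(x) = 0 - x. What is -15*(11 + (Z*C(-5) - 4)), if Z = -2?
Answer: 45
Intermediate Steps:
C(x) = -x
-15*(11 + (Z*C(-5) - 4)) = -15*(11 + (-(-2)*(-5) - 4)) = -15*(11 + (-2*5 - 4)) = -15*(11 + (-10 - 4)) = -15*(11 - 14) = -15*(-3) = 45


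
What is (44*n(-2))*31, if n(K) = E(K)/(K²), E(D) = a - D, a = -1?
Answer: 341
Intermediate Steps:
E(D) = -1 - D
n(K) = (-1 - K)/K² (n(K) = (-1 - K)/(K²) = (-1 - K)/K²)
(44*n(-2))*31 = (44*((-1 - 1*(-2))/(-2)²))*31 = (44*((-1 + 2)/4))*31 = (44*((¼)*1))*31 = (44*(¼))*31 = 11*31 = 341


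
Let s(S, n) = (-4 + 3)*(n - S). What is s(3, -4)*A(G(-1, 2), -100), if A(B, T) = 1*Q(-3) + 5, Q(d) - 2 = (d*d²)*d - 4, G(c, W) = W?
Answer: 588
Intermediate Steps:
s(S, n) = S - n (s(S, n) = -(n - S) = S - n)
Q(d) = -2 + d⁴ (Q(d) = 2 + ((d*d²)*d - 4) = 2 + (d³*d - 4) = 2 + (d⁴ - 4) = 2 + (-4 + d⁴) = -2 + d⁴)
A(B, T) = 84 (A(B, T) = 1*(-2 + (-3)⁴) + 5 = 1*(-2 + 81) + 5 = 1*79 + 5 = 79 + 5 = 84)
s(3, -4)*A(G(-1, 2), -100) = (3 - 1*(-4))*84 = (3 + 4)*84 = 7*84 = 588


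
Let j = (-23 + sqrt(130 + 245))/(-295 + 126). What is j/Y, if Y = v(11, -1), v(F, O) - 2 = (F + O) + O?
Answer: 23/1859 - 5*sqrt(15)/1859 ≈ 0.0019554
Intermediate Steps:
j = 23/169 - 5*sqrt(15)/169 (j = (-23 + sqrt(375))/(-169) = (-23 + 5*sqrt(15))*(-1/169) = 23/169 - 5*sqrt(15)/169 ≈ 0.021509)
v(F, O) = 2 + F + 2*O (v(F, O) = 2 + ((F + O) + O) = 2 + (F + 2*O) = 2 + F + 2*O)
Y = 11 (Y = 2 + 11 + 2*(-1) = 2 + 11 - 2 = 11)
j/Y = (23/169 - 5*sqrt(15)/169)/11 = (23/169 - 5*sqrt(15)/169)*(1/11) = 23/1859 - 5*sqrt(15)/1859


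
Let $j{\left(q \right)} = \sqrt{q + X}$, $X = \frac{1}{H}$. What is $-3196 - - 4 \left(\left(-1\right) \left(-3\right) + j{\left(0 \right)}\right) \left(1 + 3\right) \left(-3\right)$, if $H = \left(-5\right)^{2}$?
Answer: $- \frac{16748}{5} \approx -3349.6$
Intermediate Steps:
$H = 25$
$X = \frac{1}{25} \approx 0.04$
$j{\left(q \right)} = \sqrt{\frac{1}{25} + q}$ ($j{\left(q \right)} = \sqrt{q + \frac{1}{25}} = \sqrt{\frac{1}{25} + q}$)
$-3196 - - 4 \left(\left(-1\right) \left(-3\right) + j{\left(0 \right)}\right) \left(1 + 3\right) \left(-3\right) = -3196 - - 4 \left(\left(-1\right) \left(-3\right) + \frac{\sqrt{1 + 25 \cdot 0}}{5}\right) \left(1 + 3\right) \left(-3\right) = -3196 - - 4 \left(3 + \frac{\sqrt{1 + 0}}{5}\right) 4 \left(-3\right) = -3196 - - 4 \left(3 + \frac{\sqrt{1}}{5}\right) \left(-12\right) = -3196 - - 4 \left(3 + \frac{1}{5} \cdot 1\right) \left(-12\right) = -3196 - - 4 \left(3 + \frac{1}{5}\right) \left(-12\right) = -3196 - \left(-4\right) \frac{16}{5} \left(-12\right) = -3196 - \left(- \frac{64}{5}\right) \left(-12\right) = -3196 - \frac{768}{5} = - \frac{16748}{5}$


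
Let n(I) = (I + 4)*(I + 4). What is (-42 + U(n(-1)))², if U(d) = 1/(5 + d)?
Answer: 344569/196 ≈ 1758.0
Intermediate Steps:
n(I) = (4 + I)² (n(I) = (4 + I)*(4 + I) = (4 + I)²)
(-42 + U(n(-1)))² = (-42 + 1/(5 + (4 - 1)²))² = (-42 + 1/(5 + 3²))² = (-42 + 1/(5 + 9))² = (-42 + 1/14)² = (-587/14)² = 344569/196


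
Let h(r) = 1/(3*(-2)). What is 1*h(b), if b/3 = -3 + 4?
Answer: -⅙ ≈ -0.16667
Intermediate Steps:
b = 3 (b = 3*(-3 + 4) = 3*1 = 3)
h(r) = -⅙ (h(r) = 1/(-6) = -⅙)
1*h(b) = 1*(-⅙) = -⅙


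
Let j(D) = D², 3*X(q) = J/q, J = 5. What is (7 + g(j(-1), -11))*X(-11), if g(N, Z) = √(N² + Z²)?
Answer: -35/33 - 5*√122/33 ≈ -2.7341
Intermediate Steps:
X(q) = 5/(3*q) (X(q) = (5/q)/3 = 5/(3*q))
(7 + g(j(-1), -11))*X(-11) = (7 + √(((-1)²)² + (-11)²))*((5/3)/(-11)) = (7 + √(1² + 121))*((5/3)*(-1/11)) = (7 + √(1 + 121))*(-5/33) = (7 + √122)*(-5/33) = -35/33 - 5*√122/33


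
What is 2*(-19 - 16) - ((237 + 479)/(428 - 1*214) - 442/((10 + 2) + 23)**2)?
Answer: -9566506/131075 ≈ -72.985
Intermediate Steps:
2*(-19 - 16) - ((237 + 479)/(428 - 1*214) - 442/((10 + 2) + 23)**2) = 2*(-35) - (716/(428 - 214) - 442/(12 + 23)**2) = -70 - (716/214 - 442/(35**2)) = -70 - (716*(1/214) - 442/1225) = -70 - (358/107 - 442*1/1225) = -70 - (358/107 - 442/1225) = -70 - 1*391256/131075 = -70 - 391256/131075 = -9566506/131075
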